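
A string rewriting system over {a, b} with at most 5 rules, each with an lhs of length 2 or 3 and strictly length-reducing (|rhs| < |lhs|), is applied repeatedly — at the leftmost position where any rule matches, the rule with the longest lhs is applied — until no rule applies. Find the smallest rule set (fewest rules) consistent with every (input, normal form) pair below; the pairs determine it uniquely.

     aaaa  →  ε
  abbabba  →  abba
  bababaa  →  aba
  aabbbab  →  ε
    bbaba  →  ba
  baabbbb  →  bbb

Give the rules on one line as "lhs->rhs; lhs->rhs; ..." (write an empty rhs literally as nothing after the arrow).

aa->; aab->ba; baa->ba; bab->

  | aaaa => aa => ε
  | abbabba => abba
  | bababaa => abaa => aba
  | aabbbab => babbab => bab => ε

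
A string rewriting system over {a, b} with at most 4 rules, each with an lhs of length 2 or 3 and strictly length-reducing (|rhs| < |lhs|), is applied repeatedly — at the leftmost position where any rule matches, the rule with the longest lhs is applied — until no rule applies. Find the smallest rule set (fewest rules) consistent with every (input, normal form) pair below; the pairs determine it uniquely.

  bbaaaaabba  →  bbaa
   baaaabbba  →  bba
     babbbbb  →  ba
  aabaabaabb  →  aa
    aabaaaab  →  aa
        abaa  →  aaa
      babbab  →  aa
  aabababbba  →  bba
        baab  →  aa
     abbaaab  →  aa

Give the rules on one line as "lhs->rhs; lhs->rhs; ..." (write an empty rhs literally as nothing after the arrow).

  | bbaaaaabba => bbaaabbba => bbabbbba => bbabbba => bbabba => bbaba => bbaa
  | baaaabbba => baabbbba => bbbbbba => aabbba => bbbba => aaba => bba
  | babbbbb => babbbb => babbb => babb => bab => ba
  | aabaabaabb => bbaabaabb => bbbbaabb => aabaabb => bbaabb => bbbbb => aabb => bbb => aa

aab->bb; ab->a; bbb->aa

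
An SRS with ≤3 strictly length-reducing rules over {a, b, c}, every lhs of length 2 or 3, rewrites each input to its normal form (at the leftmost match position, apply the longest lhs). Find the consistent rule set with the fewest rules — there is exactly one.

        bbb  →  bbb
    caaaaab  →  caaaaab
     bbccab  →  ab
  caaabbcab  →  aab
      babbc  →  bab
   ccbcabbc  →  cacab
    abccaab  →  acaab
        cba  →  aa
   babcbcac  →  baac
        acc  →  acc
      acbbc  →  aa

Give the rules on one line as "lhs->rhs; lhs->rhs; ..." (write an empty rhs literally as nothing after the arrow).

  | bbb
  | caaaaab
  | bbccab => bcab => ab
  | caaabbcab => caaabab => caabab => cabab => cbab => aab

aba->ba; bc->; cb->a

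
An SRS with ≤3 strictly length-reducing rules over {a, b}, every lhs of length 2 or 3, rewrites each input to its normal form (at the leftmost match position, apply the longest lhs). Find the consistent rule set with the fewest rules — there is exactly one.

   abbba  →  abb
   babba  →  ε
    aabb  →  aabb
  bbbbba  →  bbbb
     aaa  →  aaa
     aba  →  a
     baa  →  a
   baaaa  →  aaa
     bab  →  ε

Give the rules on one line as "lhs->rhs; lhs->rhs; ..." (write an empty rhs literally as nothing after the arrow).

  | abbba => abb
  | babba => ba => ε
  | aabb
  | bbbbba => bbbb

ba->; bab->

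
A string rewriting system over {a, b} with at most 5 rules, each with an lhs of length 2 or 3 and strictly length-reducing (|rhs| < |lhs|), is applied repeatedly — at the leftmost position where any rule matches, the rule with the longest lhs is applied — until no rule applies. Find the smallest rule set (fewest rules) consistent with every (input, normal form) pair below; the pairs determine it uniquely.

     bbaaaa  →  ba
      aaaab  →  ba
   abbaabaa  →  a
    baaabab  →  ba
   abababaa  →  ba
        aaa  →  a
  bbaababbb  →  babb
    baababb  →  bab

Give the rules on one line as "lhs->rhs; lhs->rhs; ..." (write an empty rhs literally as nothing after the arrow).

aa->a; aab->ba; aba->; bba->ba

  | bbaaaa => baaaa => baaa => baa => ba
  | aaaab => aaab => aab => ba
  | abbaabaa => abaabaa => abaa => a
  | baaabab => baabab => bbaab => baab => bba => ba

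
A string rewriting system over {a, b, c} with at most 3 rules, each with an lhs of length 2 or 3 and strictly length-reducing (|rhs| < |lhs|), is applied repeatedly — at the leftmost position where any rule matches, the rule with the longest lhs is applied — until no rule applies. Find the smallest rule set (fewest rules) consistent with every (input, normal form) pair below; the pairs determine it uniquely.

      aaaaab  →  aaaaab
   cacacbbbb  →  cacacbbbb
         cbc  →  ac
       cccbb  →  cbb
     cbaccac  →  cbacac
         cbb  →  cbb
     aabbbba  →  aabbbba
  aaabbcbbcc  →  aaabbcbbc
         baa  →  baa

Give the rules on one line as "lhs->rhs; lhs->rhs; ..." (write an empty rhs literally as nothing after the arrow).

  | aaaaab
  | cacacbbbb
  | cbc => ac
  | cccbb => ccbb => cbb

cbc->ac; cc->c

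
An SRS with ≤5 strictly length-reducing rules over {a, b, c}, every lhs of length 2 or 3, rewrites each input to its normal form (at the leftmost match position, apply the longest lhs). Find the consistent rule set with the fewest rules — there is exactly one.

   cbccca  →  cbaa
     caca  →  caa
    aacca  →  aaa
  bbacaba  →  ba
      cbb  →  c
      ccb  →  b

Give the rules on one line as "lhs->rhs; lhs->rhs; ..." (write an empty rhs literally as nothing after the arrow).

  | cbccca => cbaca => cbaa
  | caca => caa
  | aacca => aaca => aaa
  | bbacaba => acaba => aaba => aba => ba

ab->b; ac->a; bb->; cc->a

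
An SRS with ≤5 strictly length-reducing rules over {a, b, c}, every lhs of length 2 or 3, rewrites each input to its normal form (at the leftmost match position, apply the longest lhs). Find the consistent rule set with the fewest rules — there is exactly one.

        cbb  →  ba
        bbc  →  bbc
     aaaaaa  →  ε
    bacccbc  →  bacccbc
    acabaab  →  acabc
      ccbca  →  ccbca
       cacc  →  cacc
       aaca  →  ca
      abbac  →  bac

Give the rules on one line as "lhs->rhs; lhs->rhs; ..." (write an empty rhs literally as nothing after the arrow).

aa->; aab->c; abb->b; cbb->ba

  | cbb => ba
  | bbc
  | aaaaaa => aaaa => aa => ε
  | bacccbc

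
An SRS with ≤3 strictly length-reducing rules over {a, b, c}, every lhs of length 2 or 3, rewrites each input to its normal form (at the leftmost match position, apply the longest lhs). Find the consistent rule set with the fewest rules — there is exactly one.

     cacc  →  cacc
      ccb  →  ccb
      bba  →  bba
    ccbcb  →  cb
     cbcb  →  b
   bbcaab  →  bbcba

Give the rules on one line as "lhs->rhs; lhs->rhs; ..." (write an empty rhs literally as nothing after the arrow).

  | cacc
  | ccb
  | bba
  | ccbcb => cb

aab->ba; cbc->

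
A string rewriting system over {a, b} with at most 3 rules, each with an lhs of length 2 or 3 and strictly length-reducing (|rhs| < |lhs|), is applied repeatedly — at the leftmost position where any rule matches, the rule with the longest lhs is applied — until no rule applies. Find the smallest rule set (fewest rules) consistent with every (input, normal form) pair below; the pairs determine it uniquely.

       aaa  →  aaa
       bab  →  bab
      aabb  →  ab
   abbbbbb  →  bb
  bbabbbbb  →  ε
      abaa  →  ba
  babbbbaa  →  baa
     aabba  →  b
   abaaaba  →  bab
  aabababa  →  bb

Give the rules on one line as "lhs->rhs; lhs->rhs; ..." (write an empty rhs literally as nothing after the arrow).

aba->b; abb->b; bbb->

  | aaa
  | bab
  | aabb => ab
  | abbbbbb => bbbbb => bb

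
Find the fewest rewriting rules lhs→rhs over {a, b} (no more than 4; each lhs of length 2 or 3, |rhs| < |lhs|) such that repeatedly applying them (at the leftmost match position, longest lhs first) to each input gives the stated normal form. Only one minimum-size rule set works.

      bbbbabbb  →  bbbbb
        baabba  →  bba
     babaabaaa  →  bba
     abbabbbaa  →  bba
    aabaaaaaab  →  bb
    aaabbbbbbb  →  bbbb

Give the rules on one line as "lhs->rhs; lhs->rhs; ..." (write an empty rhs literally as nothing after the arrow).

  | bbbbabbb => bbbbbab => bbbbb
  | baabba => babba => bbaa => bba
  | babaabaaa => baabaaa => babaaa => baaa => bba
  | abbabbbaa => baabbbaa => babbbaa => bbabaa => bbaa => bba

aa->a; aaa->ba; ab->; abb->ba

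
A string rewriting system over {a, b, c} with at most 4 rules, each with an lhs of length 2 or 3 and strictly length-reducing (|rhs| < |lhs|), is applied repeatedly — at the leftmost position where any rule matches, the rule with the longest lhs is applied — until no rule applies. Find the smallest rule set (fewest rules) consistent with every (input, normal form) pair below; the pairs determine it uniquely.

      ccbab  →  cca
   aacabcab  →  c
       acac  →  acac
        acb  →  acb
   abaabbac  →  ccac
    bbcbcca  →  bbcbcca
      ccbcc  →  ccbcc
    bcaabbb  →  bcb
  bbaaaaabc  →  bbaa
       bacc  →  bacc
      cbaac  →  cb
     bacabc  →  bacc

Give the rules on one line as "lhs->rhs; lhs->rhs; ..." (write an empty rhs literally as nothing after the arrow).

  | ccbab => cca
  | aacabcab => abcab => cab => c
  | acac
  | acb

aac->; ab->; aba->ca; bab->a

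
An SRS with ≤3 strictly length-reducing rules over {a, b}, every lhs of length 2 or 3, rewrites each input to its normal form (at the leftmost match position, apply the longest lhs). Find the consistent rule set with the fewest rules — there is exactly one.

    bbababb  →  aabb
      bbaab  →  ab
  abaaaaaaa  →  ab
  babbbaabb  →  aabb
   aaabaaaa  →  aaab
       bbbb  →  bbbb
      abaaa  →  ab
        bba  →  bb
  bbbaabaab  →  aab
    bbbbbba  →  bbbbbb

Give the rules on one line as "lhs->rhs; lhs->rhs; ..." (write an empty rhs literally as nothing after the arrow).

  | bbababb => bababb => ababb => aabb
  | bbaab => bbab => bab => ab
  | abaaaaaaa => abaaaaaa => abaaaaa => abaaaa => abaaa => abaa => aba => ab
  | babbbaabb => abbbaabb => abbbabb => abbabb => ababb => aabb

ba->b; bab->ab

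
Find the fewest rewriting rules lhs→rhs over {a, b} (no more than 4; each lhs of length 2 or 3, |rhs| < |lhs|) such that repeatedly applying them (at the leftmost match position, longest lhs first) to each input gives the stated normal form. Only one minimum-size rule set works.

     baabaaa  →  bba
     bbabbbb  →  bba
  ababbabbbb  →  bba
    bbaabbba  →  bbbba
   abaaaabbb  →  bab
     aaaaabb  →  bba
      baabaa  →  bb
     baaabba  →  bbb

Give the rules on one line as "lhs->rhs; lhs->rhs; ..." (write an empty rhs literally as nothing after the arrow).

aa->b; aab->; aba->; abb->a

  | baabaaa => baaa => bba
  | bbabbbb => bbabb => bba
  | ababbabbbb => bbabbbb => bbabb => bba
  | bbaabbba => bbbba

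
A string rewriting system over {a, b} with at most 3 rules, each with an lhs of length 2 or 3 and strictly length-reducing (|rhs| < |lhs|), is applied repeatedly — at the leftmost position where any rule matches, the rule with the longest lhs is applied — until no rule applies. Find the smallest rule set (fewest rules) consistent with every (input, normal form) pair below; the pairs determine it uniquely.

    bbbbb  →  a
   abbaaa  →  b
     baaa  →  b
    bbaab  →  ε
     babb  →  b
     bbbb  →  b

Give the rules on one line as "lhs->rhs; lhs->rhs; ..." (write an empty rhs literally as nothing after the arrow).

  | bbbbb => abbb => aab => bb => a
  | abbaaa => aaaaa => baaa => bba => aa => b
  | baaa => bba => aa => b
  | bbaab => aaab => bab => ε

aa->b; bab->; bb->a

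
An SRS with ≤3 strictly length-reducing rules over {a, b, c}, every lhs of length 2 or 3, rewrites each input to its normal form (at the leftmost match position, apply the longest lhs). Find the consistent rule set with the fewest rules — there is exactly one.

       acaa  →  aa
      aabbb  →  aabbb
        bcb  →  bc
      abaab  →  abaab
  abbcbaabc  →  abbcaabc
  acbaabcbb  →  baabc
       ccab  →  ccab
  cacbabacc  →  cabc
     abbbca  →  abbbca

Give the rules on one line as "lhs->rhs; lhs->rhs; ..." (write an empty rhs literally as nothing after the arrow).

  | acaa => aa
  | aabbb
  | bcb => bc
  | abaab

ac->; cb->c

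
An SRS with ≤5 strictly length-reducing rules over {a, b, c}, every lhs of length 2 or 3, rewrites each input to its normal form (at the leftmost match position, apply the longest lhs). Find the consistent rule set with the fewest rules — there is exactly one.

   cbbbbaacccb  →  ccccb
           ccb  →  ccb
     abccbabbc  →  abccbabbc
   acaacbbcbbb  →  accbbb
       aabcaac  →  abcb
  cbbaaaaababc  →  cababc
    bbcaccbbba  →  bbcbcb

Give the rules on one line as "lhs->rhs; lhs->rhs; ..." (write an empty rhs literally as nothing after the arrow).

aa->a; acb->ac; bba->; cac->cb

  | cbbbbaacccb => cbbacccb => ccccb
  | ccb
  | abccbabbc
  | acaacbbcbbb => acacbbcbbb => acbbbcbbb => acbbcbbb => acbcbbb => accbbb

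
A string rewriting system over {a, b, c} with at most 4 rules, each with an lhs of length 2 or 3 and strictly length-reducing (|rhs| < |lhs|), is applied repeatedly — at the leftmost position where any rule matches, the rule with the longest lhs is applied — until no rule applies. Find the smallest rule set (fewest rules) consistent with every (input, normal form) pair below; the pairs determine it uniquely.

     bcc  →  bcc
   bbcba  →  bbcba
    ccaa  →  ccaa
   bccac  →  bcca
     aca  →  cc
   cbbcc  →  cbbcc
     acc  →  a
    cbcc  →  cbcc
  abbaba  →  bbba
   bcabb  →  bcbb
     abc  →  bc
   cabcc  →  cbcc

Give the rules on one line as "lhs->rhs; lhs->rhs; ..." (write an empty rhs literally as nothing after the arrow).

  | bcc
  | bbcba
  | ccaa
  | bccac => bcca

ab->b; ac->a; aca->cc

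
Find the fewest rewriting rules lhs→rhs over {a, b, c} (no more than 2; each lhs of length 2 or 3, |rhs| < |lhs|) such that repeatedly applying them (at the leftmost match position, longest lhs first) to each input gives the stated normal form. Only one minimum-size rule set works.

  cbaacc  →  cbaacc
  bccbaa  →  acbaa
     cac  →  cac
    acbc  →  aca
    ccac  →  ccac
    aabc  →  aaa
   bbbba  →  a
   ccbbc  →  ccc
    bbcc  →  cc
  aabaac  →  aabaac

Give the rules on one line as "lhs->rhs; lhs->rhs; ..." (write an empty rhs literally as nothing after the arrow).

  | cbaacc
  | bccbaa => acbaa
  | cac
  | acbc => aca

bb->; bc->a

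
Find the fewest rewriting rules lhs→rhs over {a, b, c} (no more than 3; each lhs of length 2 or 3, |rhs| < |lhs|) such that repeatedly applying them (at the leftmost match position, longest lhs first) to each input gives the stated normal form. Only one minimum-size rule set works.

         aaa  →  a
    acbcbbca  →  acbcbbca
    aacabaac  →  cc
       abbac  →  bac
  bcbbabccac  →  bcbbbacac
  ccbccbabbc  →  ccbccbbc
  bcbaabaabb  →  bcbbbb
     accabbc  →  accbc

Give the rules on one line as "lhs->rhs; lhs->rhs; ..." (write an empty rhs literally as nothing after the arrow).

  | aaa => a
  | acbcbbca
  | aacabaac => cabaac => caac => cc
  | abbac => bac

aa->; ab->; abc->ba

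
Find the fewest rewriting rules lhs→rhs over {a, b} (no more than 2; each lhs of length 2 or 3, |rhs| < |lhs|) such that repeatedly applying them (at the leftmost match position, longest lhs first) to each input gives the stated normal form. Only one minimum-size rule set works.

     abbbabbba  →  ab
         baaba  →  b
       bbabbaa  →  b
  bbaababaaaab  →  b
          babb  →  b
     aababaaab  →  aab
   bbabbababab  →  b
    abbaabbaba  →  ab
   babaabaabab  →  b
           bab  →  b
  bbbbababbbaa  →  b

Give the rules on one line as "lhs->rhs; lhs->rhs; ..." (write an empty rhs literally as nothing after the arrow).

ba->b; bb->b

  | abbbabbba => abbabbba => ababbba => abbbba => abbba => abba => aba => ab
  | baaba => baba => bba => ba => b
  | bbabbaa => babbaa => bbbaa => bbaa => baa => ba => b
  | bbaababaaaab => baababaaaab => bababaaaab => bbabaaaab => babaaaab => bbaaaab => baaaab => baaab => baab => bab => bb => b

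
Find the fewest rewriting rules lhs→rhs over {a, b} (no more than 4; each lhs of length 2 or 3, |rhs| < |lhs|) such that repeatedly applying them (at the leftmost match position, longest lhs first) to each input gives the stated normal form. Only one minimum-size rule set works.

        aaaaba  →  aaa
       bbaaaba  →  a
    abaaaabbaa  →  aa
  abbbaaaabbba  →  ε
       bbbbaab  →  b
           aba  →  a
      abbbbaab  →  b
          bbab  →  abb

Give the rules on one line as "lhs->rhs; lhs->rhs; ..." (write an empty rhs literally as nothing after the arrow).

  | aaaaba => aaa
  | bbaaaba => abaaba => aaba => a
  | abaaaabbaa => aaaabbaa => aabaa => aa
  | abbbaaaabbba => ababaaabbba => abaaabbba => aaabbba => abba => aab => ε

aab->; ba->; bba->ab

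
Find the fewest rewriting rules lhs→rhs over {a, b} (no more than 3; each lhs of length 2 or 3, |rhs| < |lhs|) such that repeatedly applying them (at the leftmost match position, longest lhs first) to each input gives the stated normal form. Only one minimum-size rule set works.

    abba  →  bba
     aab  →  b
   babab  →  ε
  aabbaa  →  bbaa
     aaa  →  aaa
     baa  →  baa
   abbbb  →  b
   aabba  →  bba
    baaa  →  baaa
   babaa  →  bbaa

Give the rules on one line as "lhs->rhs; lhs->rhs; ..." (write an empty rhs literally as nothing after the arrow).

  | abba => bba
  | aab => ab => b
  | babab => bbab => bbb => ε
  | aabbaa => abbaa => bbaa

ab->b; bbb->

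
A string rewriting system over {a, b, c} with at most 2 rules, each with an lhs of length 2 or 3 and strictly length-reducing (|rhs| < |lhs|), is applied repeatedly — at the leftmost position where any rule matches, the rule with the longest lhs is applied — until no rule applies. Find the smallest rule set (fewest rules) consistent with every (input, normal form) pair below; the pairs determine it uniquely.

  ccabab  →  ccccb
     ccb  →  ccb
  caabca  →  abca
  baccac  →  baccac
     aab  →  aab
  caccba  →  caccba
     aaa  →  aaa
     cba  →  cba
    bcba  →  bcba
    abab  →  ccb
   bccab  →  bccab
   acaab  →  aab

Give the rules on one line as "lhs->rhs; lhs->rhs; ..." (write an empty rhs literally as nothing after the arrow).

aba->cc; caa->a

  | ccabab => ccccb
  | ccb
  | caabca => abca
  | baccac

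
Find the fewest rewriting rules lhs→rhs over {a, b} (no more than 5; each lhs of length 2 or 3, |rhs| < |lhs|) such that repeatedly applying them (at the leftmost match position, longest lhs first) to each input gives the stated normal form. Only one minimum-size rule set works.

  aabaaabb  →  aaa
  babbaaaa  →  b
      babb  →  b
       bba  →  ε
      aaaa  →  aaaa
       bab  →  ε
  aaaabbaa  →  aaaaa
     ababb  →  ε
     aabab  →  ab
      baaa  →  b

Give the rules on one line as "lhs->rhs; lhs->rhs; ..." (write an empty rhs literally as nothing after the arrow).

aba->; ba->b; bb->; bba->

  | aabaaabb => aaabb => aaa
  | babbaaaa => bbbaaaa => baaaa => baaa => baa => ba => b
  | babb => bbb => b
  | bba => ε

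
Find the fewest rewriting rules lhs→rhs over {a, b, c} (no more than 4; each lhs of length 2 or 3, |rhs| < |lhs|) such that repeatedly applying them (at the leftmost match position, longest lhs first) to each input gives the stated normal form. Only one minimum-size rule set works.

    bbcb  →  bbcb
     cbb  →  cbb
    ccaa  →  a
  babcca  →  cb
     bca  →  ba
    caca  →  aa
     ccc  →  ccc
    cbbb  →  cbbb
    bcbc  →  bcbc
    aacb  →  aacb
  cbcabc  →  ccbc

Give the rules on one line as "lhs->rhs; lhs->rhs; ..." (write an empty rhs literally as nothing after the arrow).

  | bbcb
  | cbb
  | ccaa => a
  | babcca => cbcca => cb

bab->cb; ca->a; cca->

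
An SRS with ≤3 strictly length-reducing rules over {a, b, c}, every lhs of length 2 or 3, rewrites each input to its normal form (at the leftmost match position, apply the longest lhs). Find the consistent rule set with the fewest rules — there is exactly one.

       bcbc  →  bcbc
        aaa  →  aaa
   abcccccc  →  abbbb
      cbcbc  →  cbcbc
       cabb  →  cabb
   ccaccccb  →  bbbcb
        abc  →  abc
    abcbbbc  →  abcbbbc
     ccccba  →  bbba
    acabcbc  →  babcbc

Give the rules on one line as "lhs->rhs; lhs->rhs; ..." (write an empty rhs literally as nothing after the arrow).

  | bcbc
  | aaa
  | abcccccc => abbcccc => abbbcc => abbbb
  | cbcbc

ac->b; cc->b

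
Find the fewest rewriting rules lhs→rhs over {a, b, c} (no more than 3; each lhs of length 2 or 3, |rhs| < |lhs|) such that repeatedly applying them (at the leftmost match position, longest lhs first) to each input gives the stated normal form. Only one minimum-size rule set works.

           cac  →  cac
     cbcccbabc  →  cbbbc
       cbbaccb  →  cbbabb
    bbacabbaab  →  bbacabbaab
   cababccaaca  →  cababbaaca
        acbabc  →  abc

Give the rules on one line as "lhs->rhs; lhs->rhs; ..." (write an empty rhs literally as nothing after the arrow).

  | cac
  | cbcccbabc => cbbcbabc => cbbbc
  | cbbaccb => cbbabb
  | bbacabbaab

cba->; cc->b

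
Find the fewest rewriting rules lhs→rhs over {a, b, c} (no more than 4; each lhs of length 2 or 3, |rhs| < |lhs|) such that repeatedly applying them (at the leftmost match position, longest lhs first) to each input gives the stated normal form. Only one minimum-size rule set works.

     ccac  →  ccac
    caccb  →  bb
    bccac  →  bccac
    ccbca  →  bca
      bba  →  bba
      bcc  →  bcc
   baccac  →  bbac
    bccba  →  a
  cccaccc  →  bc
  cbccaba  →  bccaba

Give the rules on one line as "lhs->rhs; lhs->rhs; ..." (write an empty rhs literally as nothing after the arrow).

  | ccac
  | caccb => cbb => bb
  | bccac
  | ccbca => cbca => bca

acc->b; bcb->; cb->b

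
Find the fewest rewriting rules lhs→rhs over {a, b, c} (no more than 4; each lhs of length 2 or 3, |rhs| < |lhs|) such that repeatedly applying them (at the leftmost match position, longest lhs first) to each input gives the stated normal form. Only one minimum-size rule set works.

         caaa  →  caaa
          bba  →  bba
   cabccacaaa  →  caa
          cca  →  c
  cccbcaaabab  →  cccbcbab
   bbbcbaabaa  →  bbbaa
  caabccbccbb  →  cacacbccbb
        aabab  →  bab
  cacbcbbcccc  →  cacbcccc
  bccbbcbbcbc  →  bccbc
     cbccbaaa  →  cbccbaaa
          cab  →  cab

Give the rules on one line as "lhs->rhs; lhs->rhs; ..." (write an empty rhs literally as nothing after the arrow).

  | caaa
  | bba
  | cabccacaaa => ccacacaaa => ccacaaa => ccaaa => caa
  | cca => c

aba->ba; abc->ca; bbc->; cca->c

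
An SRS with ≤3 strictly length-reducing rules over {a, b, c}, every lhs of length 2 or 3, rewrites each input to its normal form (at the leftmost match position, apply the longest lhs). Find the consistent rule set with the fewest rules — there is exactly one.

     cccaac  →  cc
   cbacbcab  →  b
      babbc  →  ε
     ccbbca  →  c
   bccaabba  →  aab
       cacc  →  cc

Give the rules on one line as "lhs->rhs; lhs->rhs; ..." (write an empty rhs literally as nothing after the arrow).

  | cccaac => ccac => cc
  | cbacbcab => ccbcab => ccaab => cab => b
  | babbc => bbc => ba => ε
  | ccbbca => ccbaa => cca => c

ba->; bc->a; ca->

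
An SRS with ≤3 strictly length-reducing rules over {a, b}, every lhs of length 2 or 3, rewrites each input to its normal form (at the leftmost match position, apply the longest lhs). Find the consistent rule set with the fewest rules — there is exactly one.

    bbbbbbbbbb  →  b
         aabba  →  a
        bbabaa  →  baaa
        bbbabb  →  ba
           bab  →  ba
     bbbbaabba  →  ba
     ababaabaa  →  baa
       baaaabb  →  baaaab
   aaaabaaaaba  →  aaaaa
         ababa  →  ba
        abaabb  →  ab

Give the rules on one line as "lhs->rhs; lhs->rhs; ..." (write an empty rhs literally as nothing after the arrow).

  | bbbbbbbbbb => bbbbbbbbb => bbbbbbbb => bbbbbbb => bbbbbb => bbbbb => bbbb => bbb => bb => b
  | aabba => aaba => a
  | bbabaa => babaa => baaa
  | bbbabb => bbabb => babb => bab => ba

aba->; bab->ba; bb->b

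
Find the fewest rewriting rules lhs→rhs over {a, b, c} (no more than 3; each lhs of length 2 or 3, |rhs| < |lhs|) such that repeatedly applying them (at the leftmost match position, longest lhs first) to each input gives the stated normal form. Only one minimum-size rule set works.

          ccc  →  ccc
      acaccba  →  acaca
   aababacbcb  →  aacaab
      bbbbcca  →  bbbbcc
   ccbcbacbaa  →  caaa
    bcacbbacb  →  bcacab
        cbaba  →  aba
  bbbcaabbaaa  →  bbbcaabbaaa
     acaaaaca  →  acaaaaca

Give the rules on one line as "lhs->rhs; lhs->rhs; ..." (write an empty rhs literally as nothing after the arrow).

  | ccc
  | acaccba => acaca
  | aababacbcb => aabacabcb => aacaabcb => aacaab
  | bbbbcca => bbbbcc

bac->ca; cb->; cca->cc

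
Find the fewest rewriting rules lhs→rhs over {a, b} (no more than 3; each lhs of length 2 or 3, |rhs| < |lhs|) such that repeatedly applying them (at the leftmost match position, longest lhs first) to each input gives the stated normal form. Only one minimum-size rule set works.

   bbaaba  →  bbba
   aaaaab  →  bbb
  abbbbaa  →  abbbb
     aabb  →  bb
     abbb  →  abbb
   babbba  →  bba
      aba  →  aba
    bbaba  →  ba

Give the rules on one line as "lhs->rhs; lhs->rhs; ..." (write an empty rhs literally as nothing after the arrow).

  | bbaaba => bbba
  | aaaaab => bbaab => bbb
  | abbbbaa => abbbb
  | aabb => bb

aa->; aaa->bb; bab->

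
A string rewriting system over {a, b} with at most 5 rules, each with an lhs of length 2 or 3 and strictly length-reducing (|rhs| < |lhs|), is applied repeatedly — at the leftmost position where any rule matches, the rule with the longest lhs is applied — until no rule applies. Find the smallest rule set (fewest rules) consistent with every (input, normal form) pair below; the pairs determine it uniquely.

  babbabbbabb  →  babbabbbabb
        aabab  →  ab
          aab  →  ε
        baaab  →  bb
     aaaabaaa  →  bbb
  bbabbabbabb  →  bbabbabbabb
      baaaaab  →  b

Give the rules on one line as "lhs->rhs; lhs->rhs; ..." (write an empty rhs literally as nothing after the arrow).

aa->b; aaa->; aab->; aba->bb

  | babbabbbabb
  | aabab => ab
  | aab => ε
  | baaab => bb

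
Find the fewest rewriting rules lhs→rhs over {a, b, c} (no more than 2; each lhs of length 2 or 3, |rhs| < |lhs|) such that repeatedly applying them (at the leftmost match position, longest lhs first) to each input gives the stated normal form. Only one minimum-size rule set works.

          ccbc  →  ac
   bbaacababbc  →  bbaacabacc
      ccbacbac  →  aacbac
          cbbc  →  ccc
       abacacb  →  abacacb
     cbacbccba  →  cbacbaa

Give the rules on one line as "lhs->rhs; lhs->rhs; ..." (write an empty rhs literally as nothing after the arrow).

bbc->cc; ccb->a

  | ccbc => ac
  | bbaacababbc => bbaacabacc
  | ccbacbac => aacbac
  | cbbc => ccc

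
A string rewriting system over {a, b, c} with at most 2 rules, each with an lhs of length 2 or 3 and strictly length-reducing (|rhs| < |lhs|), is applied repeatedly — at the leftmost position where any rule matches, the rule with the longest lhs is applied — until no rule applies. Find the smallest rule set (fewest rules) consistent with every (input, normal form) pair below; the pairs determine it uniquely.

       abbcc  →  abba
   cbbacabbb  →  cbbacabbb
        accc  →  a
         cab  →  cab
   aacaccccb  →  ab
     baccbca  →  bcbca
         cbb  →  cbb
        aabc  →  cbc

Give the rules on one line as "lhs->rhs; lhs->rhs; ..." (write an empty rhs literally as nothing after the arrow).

  | abbcc => abba
  | cbbacabbb
  | accc => aac => cc => a
  | cab

aa->c; cc->a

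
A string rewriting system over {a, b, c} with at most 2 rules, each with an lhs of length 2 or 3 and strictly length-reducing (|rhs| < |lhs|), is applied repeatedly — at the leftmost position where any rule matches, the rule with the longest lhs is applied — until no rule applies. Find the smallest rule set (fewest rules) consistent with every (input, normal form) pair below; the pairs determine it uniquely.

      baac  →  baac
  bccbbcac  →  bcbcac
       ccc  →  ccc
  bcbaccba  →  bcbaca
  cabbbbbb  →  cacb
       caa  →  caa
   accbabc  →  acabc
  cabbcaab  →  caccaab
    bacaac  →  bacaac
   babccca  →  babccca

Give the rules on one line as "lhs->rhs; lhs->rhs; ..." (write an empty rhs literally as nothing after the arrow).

bb->c; ccb->c

  | baac
  | bccbbcac => bcbcac
  | ccc
  | bcbaccba => bcbaca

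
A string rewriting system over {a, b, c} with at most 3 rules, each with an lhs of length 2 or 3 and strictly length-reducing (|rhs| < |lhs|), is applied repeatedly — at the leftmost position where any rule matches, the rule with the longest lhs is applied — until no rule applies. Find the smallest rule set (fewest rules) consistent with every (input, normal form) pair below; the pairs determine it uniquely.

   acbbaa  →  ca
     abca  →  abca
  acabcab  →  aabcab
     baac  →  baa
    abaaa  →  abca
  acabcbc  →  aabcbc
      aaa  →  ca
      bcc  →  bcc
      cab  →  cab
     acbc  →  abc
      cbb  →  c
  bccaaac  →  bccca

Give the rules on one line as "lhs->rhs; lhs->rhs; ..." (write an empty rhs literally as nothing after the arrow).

aaa->ca; ac->a; bb->

  | acbbaa => abbaa => aaa => ca
  | abca
  | acabcab => aabcab
  | baac => baa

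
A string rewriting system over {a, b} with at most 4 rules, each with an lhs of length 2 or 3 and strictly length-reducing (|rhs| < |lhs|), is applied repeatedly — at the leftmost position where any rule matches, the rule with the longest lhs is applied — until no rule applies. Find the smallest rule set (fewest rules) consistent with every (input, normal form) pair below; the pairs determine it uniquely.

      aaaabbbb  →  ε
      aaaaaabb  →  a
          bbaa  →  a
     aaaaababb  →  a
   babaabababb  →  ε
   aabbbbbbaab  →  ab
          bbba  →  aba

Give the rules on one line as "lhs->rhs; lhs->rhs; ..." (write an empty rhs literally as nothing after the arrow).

  | aaaabbbb => aabbbb => bbbb => abb => aa => ε
  | aaaaaabb => aaaabb => aabb => bb => a
  | bbaa => aaa => a
  | aaaaababb => aaababb => ababb => abaa => aaa => a

aa->; baa->aa; bb->a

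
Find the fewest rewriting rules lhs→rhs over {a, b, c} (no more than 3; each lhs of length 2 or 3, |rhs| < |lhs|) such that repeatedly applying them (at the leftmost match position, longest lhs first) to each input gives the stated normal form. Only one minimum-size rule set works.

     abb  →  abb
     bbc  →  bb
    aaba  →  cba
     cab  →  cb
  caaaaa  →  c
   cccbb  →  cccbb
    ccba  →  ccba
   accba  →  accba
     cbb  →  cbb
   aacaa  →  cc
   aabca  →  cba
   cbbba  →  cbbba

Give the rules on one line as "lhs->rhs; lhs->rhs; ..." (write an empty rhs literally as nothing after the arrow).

aa->c; bc->b; ca->c

  | abb
  | bbc => bb
  | aaba => cba
  | cab => cb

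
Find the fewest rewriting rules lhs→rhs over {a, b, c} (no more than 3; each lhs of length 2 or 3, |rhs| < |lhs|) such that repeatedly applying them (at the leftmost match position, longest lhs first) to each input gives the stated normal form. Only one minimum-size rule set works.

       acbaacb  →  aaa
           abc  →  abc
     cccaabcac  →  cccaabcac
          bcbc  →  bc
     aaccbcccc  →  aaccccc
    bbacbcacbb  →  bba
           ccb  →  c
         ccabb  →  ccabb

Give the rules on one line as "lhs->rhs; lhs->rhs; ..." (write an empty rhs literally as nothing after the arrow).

aca->ac; cb->

  | acbaacb => aaacb => aaa
  | abc
  | cccaabcac
  | bcbc => bc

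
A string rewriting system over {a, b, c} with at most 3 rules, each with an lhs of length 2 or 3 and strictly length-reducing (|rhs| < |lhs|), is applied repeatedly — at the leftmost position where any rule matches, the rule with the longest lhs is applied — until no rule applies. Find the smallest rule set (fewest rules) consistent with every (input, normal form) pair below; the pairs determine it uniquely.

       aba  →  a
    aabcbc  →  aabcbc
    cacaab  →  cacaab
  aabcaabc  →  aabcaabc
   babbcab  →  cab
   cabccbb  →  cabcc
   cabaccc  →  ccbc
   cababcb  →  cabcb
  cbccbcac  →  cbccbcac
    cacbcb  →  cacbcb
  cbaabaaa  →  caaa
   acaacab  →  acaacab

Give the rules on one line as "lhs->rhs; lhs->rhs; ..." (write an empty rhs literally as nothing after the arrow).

acc->cb; ba->; bb->

  | aba => a
  | aabcbc
  | cacaab
  | aabcaabc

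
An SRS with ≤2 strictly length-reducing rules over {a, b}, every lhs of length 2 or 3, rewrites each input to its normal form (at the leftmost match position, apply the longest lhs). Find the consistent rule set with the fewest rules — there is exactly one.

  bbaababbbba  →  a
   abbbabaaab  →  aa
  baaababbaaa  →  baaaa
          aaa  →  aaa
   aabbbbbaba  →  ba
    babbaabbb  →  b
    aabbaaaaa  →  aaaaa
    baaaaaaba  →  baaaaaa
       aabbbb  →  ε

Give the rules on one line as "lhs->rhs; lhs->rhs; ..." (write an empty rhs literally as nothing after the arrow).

ab->; bb->

  | bbaababbbba => aababbbba => aabbbba => abbba => bba => a
  | abbbabaaab => bbabaaab => abaaab => aaab => aa
  | baaababbaaa => baaabbaaa => baabaaa => baaaa
  | aaa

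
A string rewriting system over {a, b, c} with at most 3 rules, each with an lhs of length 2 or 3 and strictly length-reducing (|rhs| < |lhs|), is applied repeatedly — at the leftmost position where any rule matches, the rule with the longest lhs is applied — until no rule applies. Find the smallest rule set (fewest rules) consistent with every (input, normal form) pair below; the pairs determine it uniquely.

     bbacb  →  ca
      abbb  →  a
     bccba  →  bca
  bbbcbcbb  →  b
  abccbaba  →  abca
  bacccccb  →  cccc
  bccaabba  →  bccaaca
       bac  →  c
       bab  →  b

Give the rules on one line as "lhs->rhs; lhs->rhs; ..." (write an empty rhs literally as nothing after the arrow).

  | bbacb => cacb => ca
  | abbb => acb => a
  | bccba => bca
  | bbbcbcbb => cbcbcbb => cbcbb => cbb => b

ba->; bb->c; cb->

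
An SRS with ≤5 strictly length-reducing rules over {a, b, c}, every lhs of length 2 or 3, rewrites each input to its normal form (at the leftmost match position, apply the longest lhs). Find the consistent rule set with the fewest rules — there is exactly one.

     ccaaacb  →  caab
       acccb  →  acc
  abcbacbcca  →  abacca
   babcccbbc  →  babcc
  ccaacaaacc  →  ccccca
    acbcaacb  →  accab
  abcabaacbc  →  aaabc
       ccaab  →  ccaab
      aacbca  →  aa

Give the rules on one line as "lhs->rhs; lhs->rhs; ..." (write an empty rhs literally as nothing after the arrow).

  | ccaaacb => ccacab => caab
  | acccb => acc
  | abcbacbcca => abacbcca => abacca
  | babcccbbc => babccbc => babcc

aac->ca; bca->ca; cac->a; cb->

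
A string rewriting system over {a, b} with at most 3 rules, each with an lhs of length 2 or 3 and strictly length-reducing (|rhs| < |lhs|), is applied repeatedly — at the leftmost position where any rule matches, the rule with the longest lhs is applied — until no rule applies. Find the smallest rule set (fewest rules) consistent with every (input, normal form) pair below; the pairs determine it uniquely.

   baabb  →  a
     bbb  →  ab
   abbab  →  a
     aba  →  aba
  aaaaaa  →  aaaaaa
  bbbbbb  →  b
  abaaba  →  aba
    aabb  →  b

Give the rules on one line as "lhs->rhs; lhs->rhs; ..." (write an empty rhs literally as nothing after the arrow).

  | baabb => bb => a
  | bbb => ab
  | abbab => aaab => a
  | aba

aab->; bb->a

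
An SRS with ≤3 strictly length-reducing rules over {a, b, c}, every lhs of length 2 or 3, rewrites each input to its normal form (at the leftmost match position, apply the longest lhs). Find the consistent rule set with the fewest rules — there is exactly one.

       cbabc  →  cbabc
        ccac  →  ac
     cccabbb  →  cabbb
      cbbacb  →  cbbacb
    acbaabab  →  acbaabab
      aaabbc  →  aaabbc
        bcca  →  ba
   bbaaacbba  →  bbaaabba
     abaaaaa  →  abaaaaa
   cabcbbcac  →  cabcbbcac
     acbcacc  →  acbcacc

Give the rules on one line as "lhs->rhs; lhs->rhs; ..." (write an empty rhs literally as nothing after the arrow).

  | cbabc
  | ccac => ac
  | cccabbb => cabbb
  | cbbacb

aac->aa; cca->a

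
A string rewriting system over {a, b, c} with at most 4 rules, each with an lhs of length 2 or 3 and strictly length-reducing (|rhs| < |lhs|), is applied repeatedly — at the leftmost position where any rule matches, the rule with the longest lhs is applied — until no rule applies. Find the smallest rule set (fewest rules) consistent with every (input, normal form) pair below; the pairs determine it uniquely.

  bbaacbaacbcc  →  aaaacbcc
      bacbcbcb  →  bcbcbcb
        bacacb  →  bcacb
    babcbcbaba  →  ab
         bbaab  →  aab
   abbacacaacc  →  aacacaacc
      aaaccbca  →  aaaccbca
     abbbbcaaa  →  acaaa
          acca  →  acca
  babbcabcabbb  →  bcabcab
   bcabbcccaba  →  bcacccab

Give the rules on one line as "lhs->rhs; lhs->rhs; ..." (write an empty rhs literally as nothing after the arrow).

ba->b; bb->; cba->a

  | bbaacbaacbcc => aacbaacbcc => aaaacbcc
  | bacbcbcb => bcbcbcb
  | bacacb => bcacb
  | babcbcbaba => bbcbcbaba => cbcbaba => cbaba => aba => ab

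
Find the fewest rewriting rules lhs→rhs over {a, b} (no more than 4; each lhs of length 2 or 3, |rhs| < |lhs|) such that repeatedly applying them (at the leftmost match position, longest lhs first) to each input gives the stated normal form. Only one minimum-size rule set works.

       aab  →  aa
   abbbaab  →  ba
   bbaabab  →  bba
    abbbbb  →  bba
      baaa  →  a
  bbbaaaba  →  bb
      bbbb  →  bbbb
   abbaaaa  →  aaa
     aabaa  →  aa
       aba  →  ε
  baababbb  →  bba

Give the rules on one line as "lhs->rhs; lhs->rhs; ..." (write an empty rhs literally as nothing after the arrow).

  | aab => aa
  | abbbaab => babaab => bab => ba
  | bbaabab => bbab => bba
  | abbbbb => babbb => bbab => bba

ab->a; aba->; abb->ba; baa->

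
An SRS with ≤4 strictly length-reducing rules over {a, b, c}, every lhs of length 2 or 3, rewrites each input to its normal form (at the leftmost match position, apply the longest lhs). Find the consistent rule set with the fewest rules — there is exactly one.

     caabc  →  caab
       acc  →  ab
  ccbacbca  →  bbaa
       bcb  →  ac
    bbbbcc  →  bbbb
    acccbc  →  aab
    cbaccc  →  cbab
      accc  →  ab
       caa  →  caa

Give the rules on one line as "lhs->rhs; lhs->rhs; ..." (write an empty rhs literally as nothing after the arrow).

bc->b; bcb->ac; cbc->; cc->b

  | caabc => caab
  | acc => ab
  | ccbacbca => bbacbca => bbaa
  | bcb => ac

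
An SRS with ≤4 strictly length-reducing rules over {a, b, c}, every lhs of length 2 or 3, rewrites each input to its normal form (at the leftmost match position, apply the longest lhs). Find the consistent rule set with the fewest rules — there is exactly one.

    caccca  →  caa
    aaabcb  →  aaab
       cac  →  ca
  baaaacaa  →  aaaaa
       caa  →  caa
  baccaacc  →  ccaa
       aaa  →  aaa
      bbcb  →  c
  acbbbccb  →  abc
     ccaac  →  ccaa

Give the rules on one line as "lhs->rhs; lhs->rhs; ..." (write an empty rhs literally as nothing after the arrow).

  | caccca => cacca => caca => caa
  | aaabcb => aaab
  | cac => ca
  | baaaacaa => aaacaa => aaaaa

ac->a; ba->; bb->c; cb->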